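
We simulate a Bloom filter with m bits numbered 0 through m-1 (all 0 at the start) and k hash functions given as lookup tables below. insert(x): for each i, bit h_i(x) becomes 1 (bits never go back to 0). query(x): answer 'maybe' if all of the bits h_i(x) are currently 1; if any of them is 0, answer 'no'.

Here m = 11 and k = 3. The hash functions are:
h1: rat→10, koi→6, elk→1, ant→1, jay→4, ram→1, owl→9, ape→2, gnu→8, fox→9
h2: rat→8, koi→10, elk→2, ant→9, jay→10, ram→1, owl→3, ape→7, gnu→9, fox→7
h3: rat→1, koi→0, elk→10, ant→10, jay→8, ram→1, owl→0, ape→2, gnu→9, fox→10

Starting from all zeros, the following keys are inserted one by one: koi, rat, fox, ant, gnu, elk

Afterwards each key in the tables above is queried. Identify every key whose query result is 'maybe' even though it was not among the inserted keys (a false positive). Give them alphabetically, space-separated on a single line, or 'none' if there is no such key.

Answer: ape ram

Derivation:
Start: bits=00000000000
After insert 'koi': sets bits 0 6 10 -> bits=10000010001
After insert 'rat': sets bits 1 8 10 -> bits=11000010101
After insert 'fox': sets bits 7 9 10 -> bits=11000011111
After insert 'ant': sets bits 1 9 10 -> bits=11000011111
After insert 'gnu': sets bits 8 9 -> bits=11000011111
After insert 'elk': sets bits 1 2 10 -> bits=11100011111
Not inserted: ape jay owl ram — query each against bits=11100011111:
query ape: checks bit2=1, bit7=1 (all 1) -> maybe => FALSE POSITIVE
query jay: checks bit4=0, bit8=1, bit10=1 (has a 0) -> no => not a false positive
query owl: checks bit0=1, bit3=0, bit9=1 (has a 0) -> no => not a false positive
query ram: checks bit1=1 (all 1) -> maybe => FALSE POSITIVE
False positives (alphabetical): ape ram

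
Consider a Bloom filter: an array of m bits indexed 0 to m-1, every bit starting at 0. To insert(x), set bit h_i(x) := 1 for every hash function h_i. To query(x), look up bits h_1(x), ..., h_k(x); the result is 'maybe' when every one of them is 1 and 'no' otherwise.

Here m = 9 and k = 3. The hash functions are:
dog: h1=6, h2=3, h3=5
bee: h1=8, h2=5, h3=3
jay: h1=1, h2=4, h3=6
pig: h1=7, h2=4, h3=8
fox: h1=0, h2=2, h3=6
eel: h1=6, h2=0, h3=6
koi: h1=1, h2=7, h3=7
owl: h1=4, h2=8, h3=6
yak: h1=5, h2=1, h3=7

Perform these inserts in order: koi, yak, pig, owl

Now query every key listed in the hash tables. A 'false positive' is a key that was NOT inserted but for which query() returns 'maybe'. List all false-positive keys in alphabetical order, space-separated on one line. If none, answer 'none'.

Answer: jay

Derivation:
Start: bits=000000000
After insert 'koi': sets bits 1 7 -> bits=010000010
After insert 'yak': sets bits 1 5 7 -> bits=010001010
After insert 'pig': sets bits 4 7 8 -> bits=010011011
After insert 'owl': sets bits 4 6 8 -> bits=010011111
Not inserted: bee dog eel fox jay — query each against bits=010011111:
query bee: checks bit3=0, bit5=1, bit8=1 (has a 0) -> no => not a false positive
query dog: checks bit3=0, bit5=1, bit6=1 (has a 0) -> no => not a false positive
query eel: checks bit0=0, bit6=1 (has a 0) -> no => not a false positive
query fox: checks bit0=0, bit2=0, bit6=1 (has a 0) -> no => not a false positive
query jay: checks bit1=1, bit4=1, bit6=1 (all 1) -> maybe => FALSE POSITIVE
False positives (alphabetical): jay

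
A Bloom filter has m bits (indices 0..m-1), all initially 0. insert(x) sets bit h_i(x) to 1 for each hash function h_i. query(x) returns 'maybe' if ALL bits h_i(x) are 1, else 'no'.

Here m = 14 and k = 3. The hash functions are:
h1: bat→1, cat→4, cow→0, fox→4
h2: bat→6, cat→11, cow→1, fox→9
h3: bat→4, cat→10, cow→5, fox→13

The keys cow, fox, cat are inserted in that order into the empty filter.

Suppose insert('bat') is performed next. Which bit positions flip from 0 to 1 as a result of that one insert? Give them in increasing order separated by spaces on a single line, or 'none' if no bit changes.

Start: bits=00000000000000
After insert 'cow': sets bits 0 1 5 -> bits=11000100000000
After insert 'fox': sets bits 4 9 13 -> bits=11001100010001
After insert 'cat': sets bits 4 10 11 -> bits=11001100011101
insert 'bat' would touch bits 1 4 6; currently bit1=1, bit4=1, bit6=0
Bits that are 0 among those (would change 0->1): 6

Answer: 6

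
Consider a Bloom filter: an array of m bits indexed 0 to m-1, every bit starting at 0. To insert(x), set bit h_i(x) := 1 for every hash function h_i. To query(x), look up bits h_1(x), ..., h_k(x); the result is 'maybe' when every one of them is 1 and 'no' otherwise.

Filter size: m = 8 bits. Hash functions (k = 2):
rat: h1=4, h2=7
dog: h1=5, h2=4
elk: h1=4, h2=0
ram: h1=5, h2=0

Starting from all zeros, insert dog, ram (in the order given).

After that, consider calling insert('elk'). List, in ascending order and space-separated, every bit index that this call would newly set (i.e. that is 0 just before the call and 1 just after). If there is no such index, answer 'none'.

Start: bits=00000000
After insert 'dog': sets bits 4 5 -> bits=00001100
After insert 'ram': sets bits 0 5 -> bits=10001100
insert 'elk' would touch bits 0 4; currently bit0=1, bit4=1
Bits that are 0 among those (would change 0->1): none

Answer: none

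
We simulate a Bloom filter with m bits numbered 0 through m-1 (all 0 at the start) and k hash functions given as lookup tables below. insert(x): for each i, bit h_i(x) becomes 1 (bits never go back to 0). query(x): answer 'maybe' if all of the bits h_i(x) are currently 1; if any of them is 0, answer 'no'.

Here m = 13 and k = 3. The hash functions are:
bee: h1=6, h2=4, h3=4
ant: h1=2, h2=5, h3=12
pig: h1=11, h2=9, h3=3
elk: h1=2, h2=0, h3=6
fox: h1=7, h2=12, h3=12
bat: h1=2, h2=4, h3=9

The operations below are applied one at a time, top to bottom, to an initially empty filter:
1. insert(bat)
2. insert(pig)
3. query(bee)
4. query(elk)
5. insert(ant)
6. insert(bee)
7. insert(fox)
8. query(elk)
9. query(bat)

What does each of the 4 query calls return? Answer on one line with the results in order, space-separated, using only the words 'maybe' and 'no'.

Start: bits=0000000000000
Op 1: insert bat -> sets bits 2 4 9 -> bits=0010100001000
Op 2: insert pig -> sets bits 3 9 11 -> bits=0011100001010
Op 3: query bee -> checks bit4=1, bit6=0 (has a 0) -> no
Op 4: query elk -> checks bit0=0, bit2=1, bit6=0 (has a 0) -> no
Op 5: insert ant -> sets bits 2 5 12 -> bits=0011110001011
Op 6: insert bee -> sets bits 4 6 -> bits=0011111001011
Op 7: insert fox -> sets bits 7 12 -> bits=0011111101011
Op 8: query elk -> checks bit0=0, bit2=1, bit6=1 (has a 0) -> no
Op 9: query bat -> checks bit2=1, bit4=1, bit9=1 (all 1) -> maybe
Query results in order: no no no maybe

Answer: no no no maybe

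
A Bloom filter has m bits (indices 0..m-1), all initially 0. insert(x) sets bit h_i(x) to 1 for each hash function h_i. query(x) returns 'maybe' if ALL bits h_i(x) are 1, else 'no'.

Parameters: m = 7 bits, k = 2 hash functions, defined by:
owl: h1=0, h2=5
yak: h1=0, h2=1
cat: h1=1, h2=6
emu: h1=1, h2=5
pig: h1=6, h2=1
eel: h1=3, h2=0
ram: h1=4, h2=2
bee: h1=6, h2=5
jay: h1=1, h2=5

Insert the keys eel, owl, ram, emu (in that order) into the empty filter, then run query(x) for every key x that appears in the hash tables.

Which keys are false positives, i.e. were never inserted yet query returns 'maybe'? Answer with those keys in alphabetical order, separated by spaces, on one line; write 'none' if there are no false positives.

Answer: jay yak

Derivation:
Start: bits=0000000
After insert 'eel': sets bits 0 3 -> bits=1001000
After insert 'owl': sets bits 0 5 -> bits=1001010
After insert 'ram': sets bits 2 4 -> bits=1011110
After insert 'emu': sets bits 1 5 -> bits=1111110
Not inserted: bee cat jay pig yak — query each against bits=1111110:
query bee: checks bit5=1, bit6=0 (has a 0) -> no => not a false positive
query cat: checks bit1=1, bit6=0 (has a 0) -> no => not a false positive
query jay: checks bit1=1, bit5=1 (all 1) -> maybe => FALSE POSITIVE
query pig: checks bit1=1, bit6=0 (has a 0) -> no => not a false positive
query yak: checks bit0=1, bit1=1 (all 1) -> maybe => FALSE POSITIVE
False positives (alphabetical): jay yak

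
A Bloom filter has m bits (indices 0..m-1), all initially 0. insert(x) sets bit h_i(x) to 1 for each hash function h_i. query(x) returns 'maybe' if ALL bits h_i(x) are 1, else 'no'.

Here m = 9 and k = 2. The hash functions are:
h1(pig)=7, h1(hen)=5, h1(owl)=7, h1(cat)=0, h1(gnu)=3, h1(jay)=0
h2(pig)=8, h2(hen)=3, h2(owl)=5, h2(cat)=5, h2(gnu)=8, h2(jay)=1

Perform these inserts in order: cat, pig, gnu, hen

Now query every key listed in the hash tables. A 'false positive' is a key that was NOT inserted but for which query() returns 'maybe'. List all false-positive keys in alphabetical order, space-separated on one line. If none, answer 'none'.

Start: bits=000000000
After insert 'cat': sets bits 0 5 -> bits=100001000
After insert 'pig': sets bits 7 8 -> bits=100001011
After insert 'gnu': sets bits 3 8 -> bits=100101011
After insert 'hen': sets bits 3 5 -> bits=100101011
Not inserted: jay owl — query each against bits=100101011:
query jay: checks bit0=1, bit1=0 (has a 0) -> no => not a false positive
query owl: checks bit5=1, bit7=1 (all 1) -> maybe => FALSE POSITIVE
False positives (alphabetical): owl

Answer: owl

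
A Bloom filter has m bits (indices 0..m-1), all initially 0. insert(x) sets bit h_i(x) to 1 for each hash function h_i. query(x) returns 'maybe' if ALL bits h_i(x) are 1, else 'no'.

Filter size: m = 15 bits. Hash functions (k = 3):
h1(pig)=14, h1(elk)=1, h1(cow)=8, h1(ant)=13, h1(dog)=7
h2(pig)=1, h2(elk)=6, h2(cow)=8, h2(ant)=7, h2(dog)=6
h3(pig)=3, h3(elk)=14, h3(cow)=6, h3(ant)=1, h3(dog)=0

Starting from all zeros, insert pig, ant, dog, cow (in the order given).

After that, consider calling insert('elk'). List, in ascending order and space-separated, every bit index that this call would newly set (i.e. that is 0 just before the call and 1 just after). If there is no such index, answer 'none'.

Answer: none

Derivation:
Start: bits=000000000000000
After insert 'pig': sets bits 1 3 14 -> bits=010100000000001
After insert 'ant': sets bits 1 7 13 -> bits=010100010000011
After insert 'dog': sets bits 0 6 7 -> bits=110100110000011
After insert 'cow': sets bits 6 8 -> bits=110100111000011
insert 'elk' would touch bits 1 6 14; currently bit1=1, bit6=1, bit14=1
Bits that are 0 among those (would change 0->1): none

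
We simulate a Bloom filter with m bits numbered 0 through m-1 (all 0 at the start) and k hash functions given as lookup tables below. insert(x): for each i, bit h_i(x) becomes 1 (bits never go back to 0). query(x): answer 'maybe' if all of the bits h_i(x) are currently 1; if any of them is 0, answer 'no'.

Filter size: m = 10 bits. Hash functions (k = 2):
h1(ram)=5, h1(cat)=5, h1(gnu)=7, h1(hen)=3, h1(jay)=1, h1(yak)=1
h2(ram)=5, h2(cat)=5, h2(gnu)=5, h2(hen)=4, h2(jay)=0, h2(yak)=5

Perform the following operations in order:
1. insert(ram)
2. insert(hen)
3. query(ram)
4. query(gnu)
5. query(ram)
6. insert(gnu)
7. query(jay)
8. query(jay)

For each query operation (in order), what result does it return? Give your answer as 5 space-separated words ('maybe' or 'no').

Start: bits=0000000000
Op 1: insert ram -> sets bits 5 -> bits=0000010000
Op 2: insert hen -> sets bits 3 4 -> bits=0001110000
Op 3: query ram -> checks bit5=1 (all 1) -> maybe
Op 4: query gnu -> checks bit5=1, bit7=0 (has a 0) -> no
Op 5: query ram -> checks bit5=1 (all 1) -> maybe
Op 6: insert gnu -> sets bits 5 7 -> bits=0001110100
Op 7: query jay -> checks bit0=0, bit1=0 (has a 0) -> no
Op 8: query jay -> checks bit0=0, bit1=0 (has a 0) -> no
Query results in order: maybe no maybe no no

Answer: maybe no maybe no no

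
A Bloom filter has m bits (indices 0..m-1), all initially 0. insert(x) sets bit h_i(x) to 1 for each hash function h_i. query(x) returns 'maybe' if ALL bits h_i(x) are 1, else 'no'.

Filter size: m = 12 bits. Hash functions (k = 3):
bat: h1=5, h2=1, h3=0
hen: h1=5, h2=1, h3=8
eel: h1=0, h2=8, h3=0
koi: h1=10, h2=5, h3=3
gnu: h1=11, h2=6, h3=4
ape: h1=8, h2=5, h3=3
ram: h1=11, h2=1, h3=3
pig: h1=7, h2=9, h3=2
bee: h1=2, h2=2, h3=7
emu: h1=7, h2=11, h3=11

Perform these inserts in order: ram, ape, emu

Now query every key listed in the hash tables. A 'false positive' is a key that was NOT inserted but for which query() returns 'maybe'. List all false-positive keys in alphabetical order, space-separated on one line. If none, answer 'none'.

Start: bits=000000000000
After insert 'ram': sets bits 1 3 11 -> bits=010100000001
After insert 'ape': sets bits 3 5 8 -> bits=010101001001
After insert 'emu': sets bits 7 11 -> bits=010101011001
Not inserted: bat bee eel gnu hen koi pig — query each against bits=010101011001:
query bat: checks bit0=0, bit1=1, bit5=1 (has a 0) -> no => not a false positive
query bee: checks bit2=0, bit7=1 (has a 0) -> no => not a false positive
query eel: checks bit0=0, bit8=1 (has a 0) -> no => not a false positive
query gnu: checks bit4=0, bit6=0, bit11=1 (has a 0) -> no => not a false positive
query hen: checks bit1=1, bit5=1, bit8=1 (all 1) -> maybe => FALSE POSITIVE
query koi: checks bit3=1, bit5=1, bit10=0 (has a 0) -> no => not a false positive
query pig: checks bit2=0, bit7=1, bit9=0 (has a 0) -> no => not a false positive
False positives (alphabetical): hen

Answer: hen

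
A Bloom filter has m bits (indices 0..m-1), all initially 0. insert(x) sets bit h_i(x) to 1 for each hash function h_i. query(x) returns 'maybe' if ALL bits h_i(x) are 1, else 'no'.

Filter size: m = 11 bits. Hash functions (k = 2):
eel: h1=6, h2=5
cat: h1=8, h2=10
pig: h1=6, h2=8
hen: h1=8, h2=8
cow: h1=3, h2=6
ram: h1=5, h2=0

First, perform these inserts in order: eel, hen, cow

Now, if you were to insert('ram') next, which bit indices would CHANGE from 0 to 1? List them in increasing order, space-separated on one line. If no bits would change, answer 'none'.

Start: bits=00000000000
After insert 'eel': sets bits 5 6 -> bits=00000110000
After insert 'hen': sets bits 8 -> bits=00000110100
After insert 'cow': sets bits 3 6 -> bits=00010110100
insert 'ram' would touch bits 0 5; currently bit0=0, bit5=1
Bits that are 0 among those (would change 0->1): 0

Answer: 0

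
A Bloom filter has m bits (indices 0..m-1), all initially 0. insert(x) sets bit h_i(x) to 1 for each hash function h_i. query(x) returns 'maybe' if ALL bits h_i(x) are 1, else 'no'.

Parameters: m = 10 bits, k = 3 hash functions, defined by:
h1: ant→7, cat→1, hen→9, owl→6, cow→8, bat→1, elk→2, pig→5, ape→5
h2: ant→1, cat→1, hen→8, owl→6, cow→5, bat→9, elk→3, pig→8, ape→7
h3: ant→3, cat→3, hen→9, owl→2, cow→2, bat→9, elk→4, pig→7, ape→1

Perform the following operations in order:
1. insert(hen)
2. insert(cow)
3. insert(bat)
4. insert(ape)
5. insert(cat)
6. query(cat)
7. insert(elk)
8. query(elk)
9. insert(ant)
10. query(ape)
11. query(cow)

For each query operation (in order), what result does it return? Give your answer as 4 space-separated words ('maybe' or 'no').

Answer: maybe maybe maybe maybe

Derivation:
Start: bits=0000000000
Op 1: insert hen -> sets bits 8 9 -> bits=0000000011
Op 2: insert cow -> sets bits 2 5 8 -> bits=0010010011
Op 3: insert bat -> sets bits 1 9 -> bits=0110010011
Op 4: insert ape -> sets bits 1 5 7 -> bits=0110010111
Op 5: insert cat -> sets bits 1 3 -> bits=0111010111
Op 6: query cat -> checks bit1=1, bit3=1 (all 1) -> maybe
Op 7: insert elk -> sets bits 2 3 4 -> bits=0111110111
Op 8: query elk -> checks bit2=1, bit3=1, bit4=1 (all 1) -> maybe
Op 9: insert ant -> sets bits 1 3 7 -> bits=0111110111
Op 10: query ape -> checks bit1=1, bit5=1, bit7=1 (all 1) -> maybe
Op 11: query cow -> checks bit2=1, bit5=1, bit8=1 (all 1) -> maybe
Query results in order: maybe maybe maybe maybe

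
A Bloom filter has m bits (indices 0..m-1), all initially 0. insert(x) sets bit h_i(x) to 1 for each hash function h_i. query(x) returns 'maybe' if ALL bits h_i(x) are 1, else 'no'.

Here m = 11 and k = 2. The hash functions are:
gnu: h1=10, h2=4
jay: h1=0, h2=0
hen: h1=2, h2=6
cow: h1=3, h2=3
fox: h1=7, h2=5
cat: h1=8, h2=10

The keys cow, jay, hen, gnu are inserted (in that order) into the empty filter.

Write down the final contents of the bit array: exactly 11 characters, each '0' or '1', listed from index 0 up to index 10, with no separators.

Start: bits=00000000000
After insert 'cow': sets bits 3 -> bits=00010000000
After insert 'jay': sets bits 0 -> bits=10010000000
After insert 'hen': sets bits 2 6 -> bits=10110010000
After insert 'gnu': sets bits 4 10 -> bits=10111010001

Answer: 10111010001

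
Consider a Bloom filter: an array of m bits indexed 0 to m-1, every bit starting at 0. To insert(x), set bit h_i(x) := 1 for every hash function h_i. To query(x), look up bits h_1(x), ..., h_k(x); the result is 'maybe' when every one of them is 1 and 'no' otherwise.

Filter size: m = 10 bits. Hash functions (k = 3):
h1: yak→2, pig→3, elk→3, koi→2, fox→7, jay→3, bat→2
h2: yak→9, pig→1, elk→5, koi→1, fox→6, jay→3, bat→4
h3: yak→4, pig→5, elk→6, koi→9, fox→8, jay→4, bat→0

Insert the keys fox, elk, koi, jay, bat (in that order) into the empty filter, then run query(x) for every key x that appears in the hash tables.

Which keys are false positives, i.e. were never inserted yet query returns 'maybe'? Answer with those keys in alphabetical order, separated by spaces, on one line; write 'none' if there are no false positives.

Start: bits=0000000000
After insert 'fox': sets bits 6 7 8 -> bits=0000001110
After insert 'elk': sets bits 3 5 6 -> bits=0001011110
After insert 'koi': sets bits 1 2 9 -> bits=0111011111
After insert 'jay': sets bits 3 4 -> bits=0111111111
After insert 'bat': sets bits 0 2 4 -> bits=1111111111
Not inserted: pig yak — query each against bits=1111111111:
query pig: checks bit1=1, bit3=1, bit5=1 (all 1) -> maybe => FALSE POSITIVE
query yak: checks bit2=1, bit4=1, bit9=1 (all 1) -> maybe => FALSE POSITIVE
False positives (alphabetical): pig yak

Answer: pig yak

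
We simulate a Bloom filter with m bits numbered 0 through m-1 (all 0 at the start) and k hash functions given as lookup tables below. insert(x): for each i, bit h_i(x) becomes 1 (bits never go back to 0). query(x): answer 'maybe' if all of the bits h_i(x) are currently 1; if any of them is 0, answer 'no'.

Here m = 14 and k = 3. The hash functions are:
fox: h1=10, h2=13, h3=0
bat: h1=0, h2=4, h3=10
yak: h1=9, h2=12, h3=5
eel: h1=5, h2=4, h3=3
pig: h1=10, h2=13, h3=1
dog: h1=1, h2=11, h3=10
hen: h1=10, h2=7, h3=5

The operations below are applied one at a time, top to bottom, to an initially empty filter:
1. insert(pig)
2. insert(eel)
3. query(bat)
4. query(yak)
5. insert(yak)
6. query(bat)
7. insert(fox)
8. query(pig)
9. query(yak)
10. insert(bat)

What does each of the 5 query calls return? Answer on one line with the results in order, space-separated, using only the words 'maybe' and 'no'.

Answer: no no no maybe maybe

Derivation:
Start: bits=00000000000000
Op 1: insert pig -> sets bits 1 10 13 -> bits=01000000001001
Op 2: insert eel -> sets bits 3 4 5 -> bits=01011100001001
Op 3: query bat -> checks bit0=0, bit4=1, bit10=1 (has a 0) -> no
Op 4: query yak -> checks bit5=1, bit9=0, bit12=0 (has a 0) -> no
Op 5: insert yak -> sets bits 5 9 12 -> bits=01011100011011
Op 6: query bat -> checks bit0=0, bit4=1, bit10=1 (has a 0) -> no
Op 7: insert fox -> sets bits 0 10 13 -> bits=11011100011011
Op 8: query pig -> checks bit1=1, bit10=1, bit13=1 (all 1) -> maybe
Op 9: query yak -> checks bit5=1, bit9=1, bit12=1 (all 1) -> maybe
Op 10: insert bat -> sets bits 0 4 10 -> bits=11011100011011
Query results in order: no no no maybe maybe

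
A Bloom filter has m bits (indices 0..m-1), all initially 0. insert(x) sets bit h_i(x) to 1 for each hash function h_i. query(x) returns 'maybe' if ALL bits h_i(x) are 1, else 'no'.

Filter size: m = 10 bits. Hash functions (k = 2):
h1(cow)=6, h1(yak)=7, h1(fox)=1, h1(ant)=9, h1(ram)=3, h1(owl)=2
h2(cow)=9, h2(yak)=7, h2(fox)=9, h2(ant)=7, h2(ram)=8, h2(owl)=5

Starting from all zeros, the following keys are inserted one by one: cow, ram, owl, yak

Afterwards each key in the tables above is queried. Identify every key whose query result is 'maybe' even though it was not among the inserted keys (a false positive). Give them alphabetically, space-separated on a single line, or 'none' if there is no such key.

Answer: ant

Derivation:
Start: bits=0000000000
After insert 'cow': sets bits 6 9 -> bits=0000001001
After insert 'ram': sets bits 3 8 -> bits=0001001011
After insert 'owl': sets bits 2 5 -> bits=0011011011
After insert 'yak': sets bits 7 -> bits=0011011111
Not inserted: ant fox — query each against bits=0011011111:
query ant: checks bit7=1, bit9=1 (all 1) -> maybe => FALSE POSITIVE
query fox: checks bit1=0, bit9=1 (has a 0) -> no => not a false positive
False positives (alphabetical): ant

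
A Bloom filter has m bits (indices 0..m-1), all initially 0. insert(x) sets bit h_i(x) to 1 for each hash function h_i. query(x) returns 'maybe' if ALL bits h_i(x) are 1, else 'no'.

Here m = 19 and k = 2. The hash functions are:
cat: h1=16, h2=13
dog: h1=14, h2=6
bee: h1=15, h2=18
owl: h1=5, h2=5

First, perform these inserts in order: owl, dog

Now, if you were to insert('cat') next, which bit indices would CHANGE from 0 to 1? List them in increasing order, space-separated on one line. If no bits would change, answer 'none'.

Answer: 13 16

Derivation:
Start: bits=0000000000000000000
After insert 'owl': sets bits 5 -> bits=0000010000000000000
After insert 'dog': sets bits 6 14 -> bits=0000011000000010000
insert 'cat' would touch bits 13 16; currently bit13=0, bit16=0
Bits that are 0 among those (would change 0->1): 13 16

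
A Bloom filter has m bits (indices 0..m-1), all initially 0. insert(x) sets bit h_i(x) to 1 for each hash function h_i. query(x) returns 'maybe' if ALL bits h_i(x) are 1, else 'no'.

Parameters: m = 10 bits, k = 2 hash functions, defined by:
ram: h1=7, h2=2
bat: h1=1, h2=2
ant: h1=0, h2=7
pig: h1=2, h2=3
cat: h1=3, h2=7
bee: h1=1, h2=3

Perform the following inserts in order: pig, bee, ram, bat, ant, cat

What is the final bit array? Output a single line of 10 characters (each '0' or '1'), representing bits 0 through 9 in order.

Start: bits=0000000000
After insert 'pig': sets bits 2 3 -> bits=0011000000
After insert 'bee': sets bits 1 3 -> bits=0111000000
After insert 'ram': sets bits 2 7 -> bits=0111000100
After insert 'bat': sets bits 1 2 -> bits=0111000100
After insert 'ant': sets bits 0 7 -> bits=1111000100
After insert 'cat': sets bits 3 7 -> bits=1111000100

Answer: 1111000100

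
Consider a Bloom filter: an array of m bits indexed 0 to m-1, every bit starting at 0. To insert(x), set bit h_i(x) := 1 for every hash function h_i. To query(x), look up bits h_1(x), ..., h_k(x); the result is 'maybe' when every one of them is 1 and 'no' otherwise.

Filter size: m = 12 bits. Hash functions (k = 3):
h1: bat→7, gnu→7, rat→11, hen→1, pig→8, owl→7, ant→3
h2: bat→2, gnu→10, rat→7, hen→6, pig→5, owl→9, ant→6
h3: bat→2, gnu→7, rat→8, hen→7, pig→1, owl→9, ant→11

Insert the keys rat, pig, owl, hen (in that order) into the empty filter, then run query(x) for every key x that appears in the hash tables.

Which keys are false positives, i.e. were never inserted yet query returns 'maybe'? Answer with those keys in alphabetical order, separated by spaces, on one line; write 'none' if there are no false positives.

Start: bits=000000000000
After insert 'rat': sets bits 7 8 11 -> bits=000000011001
After insert 'pig': sets bits 1 5 8 -> bits=010001011001
After insert 'owl': sets bits 7 9 -> bits=010001011101
After insert 'hen': sets bits 1 6 7 -> bits=010001111101
Not inserted: ant bat gnu — query each against bits=010001111101:
query ant: checks bit3=0, bit6=1, bit11=1 (has a 0) -> no => not a false positive
query bat: checks bit2=0, bit7=1 (has a 0) -> no => not a false positive
query gnu: checks bit7=1, bit10=0 (has a 0) -> no => not a false positive
False positives (alphabetical): none

Answer: none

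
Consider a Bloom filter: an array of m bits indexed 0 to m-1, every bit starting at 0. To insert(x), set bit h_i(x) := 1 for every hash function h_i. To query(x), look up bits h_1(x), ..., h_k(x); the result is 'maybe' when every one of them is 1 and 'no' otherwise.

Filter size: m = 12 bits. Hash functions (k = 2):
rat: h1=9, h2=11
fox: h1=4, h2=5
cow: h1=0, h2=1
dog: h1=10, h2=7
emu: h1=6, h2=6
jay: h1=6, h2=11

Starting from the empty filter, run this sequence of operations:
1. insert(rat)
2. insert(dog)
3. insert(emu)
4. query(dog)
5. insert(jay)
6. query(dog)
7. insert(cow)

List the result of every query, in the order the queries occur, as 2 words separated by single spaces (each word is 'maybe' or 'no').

Answer: maybe maybe

Derivation:
Start: bits=000000000000
Op 1: insert rat -> sets bits 9 11 -> bits=000000000101
Op 2: insert dog -> sets bits 7 10 -> bits=000000010111
Op 3: insert emu -> sets bits 6 -> bits=000000110111
Op 4: query dog -> checks bit7=1, bit10=1 (all 1) -> maybe
Op 5: insert jay -> sets bits 6 11 -> bits=000000110111
Op 6: query dog -> checks bit7=1, bit10=1 (all 1) -> maybe
Op 7: insert cow -> sets bits 0 1 -> bits=110000110111
Query results in order: maybe maybe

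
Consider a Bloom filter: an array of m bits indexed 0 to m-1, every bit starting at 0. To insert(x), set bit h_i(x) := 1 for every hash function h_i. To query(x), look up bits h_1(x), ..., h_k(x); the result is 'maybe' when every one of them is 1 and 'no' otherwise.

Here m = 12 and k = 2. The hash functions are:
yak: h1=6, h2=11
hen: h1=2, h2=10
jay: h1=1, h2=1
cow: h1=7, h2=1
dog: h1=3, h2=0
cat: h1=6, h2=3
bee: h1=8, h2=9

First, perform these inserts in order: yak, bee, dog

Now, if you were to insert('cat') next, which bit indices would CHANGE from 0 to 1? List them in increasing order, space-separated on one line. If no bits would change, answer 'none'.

Answer: none

Derivation:
Start: bits=000000000000
After insert 'yak': sets bits 6 11 -> bits=000000100001
After insert 'bee': sets bits 8 9 -> bits=000000101101
After insert 'dog': sets bits 0 3 -> bits=100100101101
insert 'cat' would touch bits 3 6; currently bit3=1, bit6=1
Bits that are 0 among those (would change 0->1): none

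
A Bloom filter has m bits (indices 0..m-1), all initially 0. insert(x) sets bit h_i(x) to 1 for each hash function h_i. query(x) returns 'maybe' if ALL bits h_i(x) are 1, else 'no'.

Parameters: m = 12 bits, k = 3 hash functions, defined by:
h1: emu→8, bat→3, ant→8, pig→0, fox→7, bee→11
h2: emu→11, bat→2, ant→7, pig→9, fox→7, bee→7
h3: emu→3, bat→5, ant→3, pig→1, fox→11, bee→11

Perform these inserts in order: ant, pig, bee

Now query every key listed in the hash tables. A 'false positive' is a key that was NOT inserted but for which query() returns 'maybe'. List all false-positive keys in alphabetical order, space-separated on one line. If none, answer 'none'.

Start: bits=000000000000
After insert 'ant': sets bits 3 7 8 -> bits=000100011000
After insert 'pig': sets bits 0 1 9 -> bits=110100011100
After insert 'bee': sets bits 7 11 -> bits=110100011101
Not inserted: bat emu fox — query each against bits=110100011101:
query bat: checks bit2=0, bit3=1, bit5=0 (has a 0) -> no => not a false positive
query emu: checks bit3=1, bit8=1, bit11=1 (all 1) -> maybe => FALSE POSITIVE
query fox: checks bit7=1, bit11=1 (all 1) -> maybe => FALSE POSITIVE
False positives (alphabetical): emu fox

Answer: emu fox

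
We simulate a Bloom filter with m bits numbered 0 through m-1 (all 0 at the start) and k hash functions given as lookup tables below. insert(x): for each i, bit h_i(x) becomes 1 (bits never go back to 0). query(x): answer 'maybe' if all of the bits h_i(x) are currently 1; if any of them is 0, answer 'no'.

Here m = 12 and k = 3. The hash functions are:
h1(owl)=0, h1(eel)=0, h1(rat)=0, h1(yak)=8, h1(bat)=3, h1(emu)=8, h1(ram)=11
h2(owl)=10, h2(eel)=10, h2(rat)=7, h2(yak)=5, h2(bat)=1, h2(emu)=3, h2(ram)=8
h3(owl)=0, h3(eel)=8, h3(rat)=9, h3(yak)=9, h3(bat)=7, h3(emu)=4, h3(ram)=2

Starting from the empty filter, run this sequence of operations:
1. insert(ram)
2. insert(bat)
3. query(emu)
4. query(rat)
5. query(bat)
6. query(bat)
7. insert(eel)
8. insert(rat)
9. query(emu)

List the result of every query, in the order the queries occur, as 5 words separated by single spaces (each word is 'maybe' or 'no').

Start: bits=000000000000
Op 1: insert ram -> sets bits 2 8 11 -> bits=001000001001
Op 2: insert bat -> sets bits 1 3 7 -> bits=011100011001
Op 3: query emu -> checks bit3=1, bit4=0, bit8=1 (has a 0) -> no
Op 4: query rat -> checks bit0=0, bit7=1, bit9=0 (has a 0) -> no
Op 5: query bat -> checks bit1=1, bit3=1, bit7=1 (all 1) -> maybe
Op 6: query bat -> checks bit1=1, bit3=1, bit7=1 (all 1) -> maybe
Op 7: insert eel -> sets bits 0 8 10 -> bits=111100011011
Op 8: insert rat -> sets bits 0 7 9 -> bits=111100011111
Op 9: query emu -> checks bit3=1, bit4=0, bit8=1 (has a 0) -> no
Query results in order: no no maybe maybe no

Answer: no no maybe maybe no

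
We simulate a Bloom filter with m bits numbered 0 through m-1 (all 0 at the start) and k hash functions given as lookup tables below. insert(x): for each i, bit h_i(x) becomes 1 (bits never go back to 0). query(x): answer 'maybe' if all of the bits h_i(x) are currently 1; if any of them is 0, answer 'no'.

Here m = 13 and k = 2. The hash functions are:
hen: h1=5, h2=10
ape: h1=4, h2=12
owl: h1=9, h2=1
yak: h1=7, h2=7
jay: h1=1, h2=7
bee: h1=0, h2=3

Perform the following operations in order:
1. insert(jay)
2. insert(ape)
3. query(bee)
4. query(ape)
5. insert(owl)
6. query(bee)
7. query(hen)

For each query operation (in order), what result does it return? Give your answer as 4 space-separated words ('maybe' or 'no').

Start: bits=0000000000000
Op 1: insert jay -> sets bits 1 7 -> bits=0100000100000
Op 2: insert ape -> sets bits 4 12 -> bits=0100100100001
Op 3: query bee -> checks bit0=0, bit3=0 (has a 0) -> no
Op 4: query ape -> checks bit4=1, bit12=1 (all 1) -> maybe
Op 5: insert owl -> sets bits 1 9 -> bits=0100100101001
Op 6: query bee -> checks bit0=0, bit3=0 (has a 0) -> no
Op 7: query hen -> checks bit5=0, bit10=0 (has a 0) -> no
Query results in order: no maybe no no

Answer: no maybe no no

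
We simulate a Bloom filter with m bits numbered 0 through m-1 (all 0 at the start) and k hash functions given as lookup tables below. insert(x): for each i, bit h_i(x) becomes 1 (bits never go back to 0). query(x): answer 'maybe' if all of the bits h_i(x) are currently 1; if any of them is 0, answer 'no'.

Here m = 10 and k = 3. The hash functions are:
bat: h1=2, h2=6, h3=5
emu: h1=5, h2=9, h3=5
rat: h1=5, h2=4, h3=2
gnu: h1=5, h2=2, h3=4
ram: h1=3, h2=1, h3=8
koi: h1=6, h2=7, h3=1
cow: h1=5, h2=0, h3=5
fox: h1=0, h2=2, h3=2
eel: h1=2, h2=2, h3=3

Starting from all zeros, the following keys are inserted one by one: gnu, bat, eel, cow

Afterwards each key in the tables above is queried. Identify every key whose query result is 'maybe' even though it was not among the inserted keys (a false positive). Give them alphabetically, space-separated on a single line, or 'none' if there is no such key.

Start: bits=0000000000
After insert 'gnu': sets bits 2 4 5 -> bits=0010110000
After insert 'bat': sets bits 2 5 6 -> bits=0010111000
After insert 'eel': sets bits 2 3 -> bits=0011111000
After insert 'cow': sets bits 0 5 -> bits=1011111000
Not inserted: emu fox koi ram rat — query each against bits=1011111000:
query emu: checks bit5=1, bit9=0 (has a 0) -> no => not a false positive
query fox: checks bit0=1, bit2=1 (all 1) -> maybe => FALSE POSITIVE
query koi: checks bit1=0, bit6=1, bit7=0 (has a 0) -> no => not a false positive
query ram: checks bit1=0, bit3=1, bit8=0 (has a 0) -> no => not a false positive
query rat: checks bit2=1, bit4=1, bit5=1 (all 1) -> maybe => FALSE POSITIVE
False positives (alphabetical): fox rat

Answer: fox rat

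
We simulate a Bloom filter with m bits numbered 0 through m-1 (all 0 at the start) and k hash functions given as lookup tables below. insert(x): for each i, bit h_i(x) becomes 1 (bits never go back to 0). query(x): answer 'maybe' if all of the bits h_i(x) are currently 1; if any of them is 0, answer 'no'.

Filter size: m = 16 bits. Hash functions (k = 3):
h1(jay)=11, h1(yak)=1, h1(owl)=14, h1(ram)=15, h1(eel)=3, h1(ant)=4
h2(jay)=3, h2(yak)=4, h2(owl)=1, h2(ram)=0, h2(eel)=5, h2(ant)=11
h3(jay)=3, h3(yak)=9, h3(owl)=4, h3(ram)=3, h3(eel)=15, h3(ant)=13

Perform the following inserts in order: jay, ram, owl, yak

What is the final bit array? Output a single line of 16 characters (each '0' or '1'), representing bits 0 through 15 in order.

Answer: 1101100001010011

Derivation:
Start: bits=0000000000000000
After insert 'jay': sets bits 3 11 -> bits=0001000000010000
After insert 'ram': sets bits 0 3 15 -> bits=1001000000010001
After insert 'owl': sets bits 1 4 14 -> bits=1101100000010011
After insert 'yak': sets bits 1 4 9 -> bits=1101100001010011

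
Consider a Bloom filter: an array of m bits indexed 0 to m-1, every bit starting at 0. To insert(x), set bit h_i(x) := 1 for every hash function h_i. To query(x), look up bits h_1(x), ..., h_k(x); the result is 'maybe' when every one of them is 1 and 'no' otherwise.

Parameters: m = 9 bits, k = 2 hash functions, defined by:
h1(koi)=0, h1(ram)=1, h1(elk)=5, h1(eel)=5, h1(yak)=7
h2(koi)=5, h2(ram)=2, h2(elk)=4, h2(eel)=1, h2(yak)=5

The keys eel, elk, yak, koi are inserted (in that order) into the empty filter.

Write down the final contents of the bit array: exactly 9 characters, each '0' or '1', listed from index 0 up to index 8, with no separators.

Answer: 110011010

Derivation:
Start: bits=000000000
After insert 'eel': sets bits 1 5 -> bits=010001000
After insert 'elk': sets bits 4 5 -> bits=010011000
After insert 'yak': sets bits 5 7 -> bits=010011010
After insert 'koi': sets bits 0 5 -> bits=110011010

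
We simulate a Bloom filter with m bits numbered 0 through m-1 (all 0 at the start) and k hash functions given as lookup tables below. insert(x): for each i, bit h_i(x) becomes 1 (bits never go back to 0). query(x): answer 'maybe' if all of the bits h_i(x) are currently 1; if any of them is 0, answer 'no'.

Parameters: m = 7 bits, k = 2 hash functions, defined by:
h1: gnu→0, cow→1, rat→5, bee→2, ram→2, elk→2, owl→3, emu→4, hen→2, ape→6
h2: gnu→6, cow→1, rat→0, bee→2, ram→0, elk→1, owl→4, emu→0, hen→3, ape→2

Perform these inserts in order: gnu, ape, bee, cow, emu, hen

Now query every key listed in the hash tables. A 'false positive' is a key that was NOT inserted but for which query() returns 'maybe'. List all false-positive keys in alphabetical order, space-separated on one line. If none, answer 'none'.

Answer: elk owl ram

Derivation:
Start: bits=0000000
After insert 'gnu': sets bits 0 6 -> bits=1000001
After insert 'ape': sets bits 2 6 -> bits=1010001
After insert 'bee': sets bits 2 -> bits=1010001
After insert 'cow': sets bits 1 -> bits=1110001
After insert 'emu': sets bits 0 4 -> bits=1110101
After insert 'hen': sets bits 2 3 -> bits=1111101
Not inserted: elk owl ram rat — query each against bits=1111101:
query elk: checks bit1=1, bit2=1 (all 1) -> maybe => FALSE POSITIVE
query owl: checks bit3=1, bit4=1 (all 1) -> maybe => FALSE POSITIVE
query ram: checks bit0=1, bit2=1 (all 1) -> maybe => FALSE POSITIVE
query rat: checks bit0=1, bit5=0 (has a 0) -> no => not a false positive
False positives (alphabetical): elk owl ram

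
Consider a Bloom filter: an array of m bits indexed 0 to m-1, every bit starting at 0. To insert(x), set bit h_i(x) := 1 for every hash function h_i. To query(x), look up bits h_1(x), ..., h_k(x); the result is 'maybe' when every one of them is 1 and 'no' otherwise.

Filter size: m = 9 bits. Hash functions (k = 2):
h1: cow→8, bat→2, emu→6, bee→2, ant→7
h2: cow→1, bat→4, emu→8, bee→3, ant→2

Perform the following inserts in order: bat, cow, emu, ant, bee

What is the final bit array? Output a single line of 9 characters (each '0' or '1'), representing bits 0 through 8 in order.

Start: bits=000000000
After insert 'bat': sets bits 2 4 -> bits=001010000
After insert 'cow': sets bits 1 8 -> bits=011010001
After insert 'emu': sets bits 6 8 -> bits=011010101
After insert 'ant': sets bits 2 7 -> bits=011010111
After insert 'bee': sets bits 2 3 -> bits=011110111

Answer: 011110111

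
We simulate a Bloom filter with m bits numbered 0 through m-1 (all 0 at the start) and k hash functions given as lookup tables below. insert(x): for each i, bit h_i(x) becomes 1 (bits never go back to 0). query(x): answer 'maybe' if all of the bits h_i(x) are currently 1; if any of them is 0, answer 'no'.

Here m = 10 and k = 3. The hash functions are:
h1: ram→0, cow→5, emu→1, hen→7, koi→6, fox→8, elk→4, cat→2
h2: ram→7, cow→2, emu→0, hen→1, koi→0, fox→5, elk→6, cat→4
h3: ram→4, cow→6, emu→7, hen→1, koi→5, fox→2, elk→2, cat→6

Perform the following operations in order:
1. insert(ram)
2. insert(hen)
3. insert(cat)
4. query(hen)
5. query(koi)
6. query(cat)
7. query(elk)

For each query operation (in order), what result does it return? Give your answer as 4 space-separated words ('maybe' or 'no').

Answer: maybe no maybe maybe

Derivation:
Start: bits=0000000000
Op 1: insert ram -> sets bits 0 4 7 -> bits=1000100100
Op 2: insert hen -> sets bits 1 7 -> bits=1100100100
Op 3: insert cat -> sets bits 2 4 6 -> bits=1110101100
Op 4: query hen -> checks bit1=1, bit7=1 (all 1) -> maybe
Op 5: query koi -> checks bit0=1, bit5=0, bit6=1 (has a 0) -> no
Op 6: query cat -> checks bit2=1, bit4=1, bit6=1 (all 1) -> maybe
Op 7: query elk -> checks bit2=1, bit4=1, bit6=1 (all 1) -> maybe
Query results in order: maybe no maybe maybe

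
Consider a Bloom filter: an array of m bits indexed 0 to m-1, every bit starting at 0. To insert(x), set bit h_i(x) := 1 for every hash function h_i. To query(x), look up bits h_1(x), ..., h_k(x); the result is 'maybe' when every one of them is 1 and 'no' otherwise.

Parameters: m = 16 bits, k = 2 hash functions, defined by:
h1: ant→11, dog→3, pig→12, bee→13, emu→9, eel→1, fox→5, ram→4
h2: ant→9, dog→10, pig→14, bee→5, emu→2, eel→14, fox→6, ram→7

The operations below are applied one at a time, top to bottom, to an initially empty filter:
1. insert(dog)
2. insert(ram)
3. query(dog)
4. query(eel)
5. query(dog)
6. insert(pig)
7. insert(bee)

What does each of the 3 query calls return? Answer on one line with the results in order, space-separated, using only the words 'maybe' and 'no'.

Answer: maybe no maybe

Derivation:
Start: bits=0000000000000000
Op 1: insert dog -> sets bits 3 10 -> bits=0001000000100000
Op 2: insert ram -> sets bits 4 7 -> bits=0001100100100000
Op 3: query dog -> checks bit3=1, bit10=1 (all 1) -> maybe
Op 4: query eel -> checks bit1=0, bit14=0 (has a 0) -> no
Op 5: query dog -> checks bit3=1, bit10=1 (all 1) -> maybe
Op 6: insert pig -> sets bits 12 14 -> bits=0001100100101010
Op 7: insert bee -> sets bits 5 13 -> bits=0001110100101110
Query results in order: maybe no maybe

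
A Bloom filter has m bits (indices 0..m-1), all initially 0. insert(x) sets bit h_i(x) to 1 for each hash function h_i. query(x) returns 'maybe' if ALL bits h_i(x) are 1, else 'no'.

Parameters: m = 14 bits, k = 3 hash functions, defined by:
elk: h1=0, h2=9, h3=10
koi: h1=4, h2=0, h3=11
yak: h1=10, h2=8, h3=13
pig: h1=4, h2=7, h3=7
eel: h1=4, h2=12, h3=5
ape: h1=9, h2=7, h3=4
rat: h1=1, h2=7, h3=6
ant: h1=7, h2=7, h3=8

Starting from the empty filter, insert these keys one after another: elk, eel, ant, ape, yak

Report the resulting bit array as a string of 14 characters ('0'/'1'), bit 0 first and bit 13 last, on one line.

Answer: 10001101111011

Derivation:
Start: bits=00000000000000
After insert 'elk': sets bits 0 9 10 -> bits=10000000011000
After insert 'eel': sets bits 4 5 12 -> bits=10001100011010
After insert 'ant': sets bits 7 8 -> bits=10001101111010
After insert 'ape': sets bits 4 7 9 -> bits=10001101111010
After insert 'yak': sets bits 8 10 13 -> bits=10001101111011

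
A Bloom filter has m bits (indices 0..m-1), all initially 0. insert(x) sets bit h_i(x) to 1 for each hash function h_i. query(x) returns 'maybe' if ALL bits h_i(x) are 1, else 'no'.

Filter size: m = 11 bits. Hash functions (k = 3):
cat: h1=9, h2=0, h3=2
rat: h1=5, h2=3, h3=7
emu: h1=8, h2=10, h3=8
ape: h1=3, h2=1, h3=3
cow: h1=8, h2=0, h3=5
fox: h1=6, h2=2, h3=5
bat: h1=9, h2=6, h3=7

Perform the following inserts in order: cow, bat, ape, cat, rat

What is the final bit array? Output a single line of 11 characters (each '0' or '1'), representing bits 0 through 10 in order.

Start: bits=00000000000
After insert 'cow': sets bits 0 5 8 -> bits=10000100100
After insert 'bat': sets bits 6 7 9 -> bits=10000111110
After insert 'ape': sets bits 1 3 -> bits=11010111110
After insert 'cat': sets bits 0 2 9 -> bits=11110111110
After insert 'rat': sets bits 3 5 7 -> bits=11110111110

Answer: 11110111110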